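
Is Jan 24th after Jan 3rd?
Yes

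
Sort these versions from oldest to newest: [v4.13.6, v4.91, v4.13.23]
[v4.13.6, v4.13.23, v4.91]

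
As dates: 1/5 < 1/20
True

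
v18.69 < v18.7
False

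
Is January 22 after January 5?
Yes. Day 22 comes after day 5 in January — this is a date comparison, not a decimal one (the decimal 1.22 would be smaller than 1.5).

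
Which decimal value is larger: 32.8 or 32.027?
32.8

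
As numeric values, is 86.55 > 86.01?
True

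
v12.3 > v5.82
True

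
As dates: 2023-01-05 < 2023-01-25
True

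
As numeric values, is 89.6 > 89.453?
True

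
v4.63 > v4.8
True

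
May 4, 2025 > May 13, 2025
False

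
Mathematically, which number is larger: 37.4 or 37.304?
37.4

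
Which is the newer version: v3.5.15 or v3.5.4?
v3.5.15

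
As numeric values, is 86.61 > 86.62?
False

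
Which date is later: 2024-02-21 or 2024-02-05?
2024-02-21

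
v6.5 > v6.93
False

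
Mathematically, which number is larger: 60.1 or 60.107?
60.107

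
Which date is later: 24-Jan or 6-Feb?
6-Feb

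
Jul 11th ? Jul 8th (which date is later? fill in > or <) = >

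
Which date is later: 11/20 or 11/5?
11/20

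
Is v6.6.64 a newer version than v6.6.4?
Yes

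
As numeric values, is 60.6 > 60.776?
False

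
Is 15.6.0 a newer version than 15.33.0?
No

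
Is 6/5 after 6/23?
No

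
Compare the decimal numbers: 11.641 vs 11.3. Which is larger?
11.641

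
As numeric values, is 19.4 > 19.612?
False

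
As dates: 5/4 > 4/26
True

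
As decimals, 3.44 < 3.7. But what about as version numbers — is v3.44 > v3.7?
True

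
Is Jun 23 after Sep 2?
No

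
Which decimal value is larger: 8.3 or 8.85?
8.85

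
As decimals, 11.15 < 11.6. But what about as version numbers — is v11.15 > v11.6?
True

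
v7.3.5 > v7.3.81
False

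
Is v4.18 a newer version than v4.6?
Yes. Version numbers are compared segment by segment as integers, not as decimals: minor version 18 > 6, so v4.18 > v4.6 (even though the decimal 4.18 < 4.6).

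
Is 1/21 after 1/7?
Yes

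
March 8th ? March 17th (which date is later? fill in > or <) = <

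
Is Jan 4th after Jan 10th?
No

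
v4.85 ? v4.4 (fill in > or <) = >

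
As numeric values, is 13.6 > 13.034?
True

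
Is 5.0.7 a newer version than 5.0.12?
No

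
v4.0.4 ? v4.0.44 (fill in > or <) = <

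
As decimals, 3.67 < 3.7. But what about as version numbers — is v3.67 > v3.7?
True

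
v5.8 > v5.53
False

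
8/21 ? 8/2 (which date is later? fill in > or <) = >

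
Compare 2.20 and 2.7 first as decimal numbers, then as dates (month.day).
As decimals: 2.20 < 2.7. As dates: 2/20 is later than 2/7 (day 20 > day 7).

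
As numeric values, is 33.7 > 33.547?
True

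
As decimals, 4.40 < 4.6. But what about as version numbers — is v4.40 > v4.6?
True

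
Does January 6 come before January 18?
Yes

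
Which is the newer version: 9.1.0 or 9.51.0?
9.51.0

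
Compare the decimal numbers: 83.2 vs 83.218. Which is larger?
83.218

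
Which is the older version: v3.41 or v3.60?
v3.41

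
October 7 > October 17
False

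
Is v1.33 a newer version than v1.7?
Yes. Version numbers are compared segment by segment as integers, not as decimals: minor version 33 > 7, so v1.33 > v1.7 (even though the decimal 1.33 < 1.7).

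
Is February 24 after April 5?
No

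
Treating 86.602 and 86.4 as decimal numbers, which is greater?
86.602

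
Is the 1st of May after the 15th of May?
No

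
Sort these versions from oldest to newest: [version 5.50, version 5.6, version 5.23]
[version 5.6, version 5.23, version 5.50]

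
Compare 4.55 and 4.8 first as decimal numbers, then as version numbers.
As decimals: 4.55 < 4.8. As versions: v4.55 > v4.8 (minor version 55 > 8).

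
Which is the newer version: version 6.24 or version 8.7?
version 8.7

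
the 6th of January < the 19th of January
True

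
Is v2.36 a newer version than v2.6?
Yes. Version numbers are compared segment by segment as integers, not as decimals: minor version 36 > 6, so v2.36 > v2.6 (even though the decimal 2.36 < 2.6).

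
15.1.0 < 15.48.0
True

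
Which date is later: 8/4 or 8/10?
8/10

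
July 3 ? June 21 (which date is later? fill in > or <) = >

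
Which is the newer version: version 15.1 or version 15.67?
version 15.67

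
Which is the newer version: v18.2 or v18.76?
v18.76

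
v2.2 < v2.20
True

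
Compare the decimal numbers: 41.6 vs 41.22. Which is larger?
41.6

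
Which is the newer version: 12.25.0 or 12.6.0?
12.25.0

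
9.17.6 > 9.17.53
False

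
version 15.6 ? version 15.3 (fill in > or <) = >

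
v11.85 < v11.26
False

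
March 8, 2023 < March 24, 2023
True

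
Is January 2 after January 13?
No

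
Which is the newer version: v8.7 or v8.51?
v8.51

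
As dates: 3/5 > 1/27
True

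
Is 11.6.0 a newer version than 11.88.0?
No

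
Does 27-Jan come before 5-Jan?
No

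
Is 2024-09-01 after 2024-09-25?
No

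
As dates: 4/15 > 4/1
True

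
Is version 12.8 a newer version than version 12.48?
No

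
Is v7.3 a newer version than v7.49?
No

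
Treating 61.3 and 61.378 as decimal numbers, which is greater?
61.378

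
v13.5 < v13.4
False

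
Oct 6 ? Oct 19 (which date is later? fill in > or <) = <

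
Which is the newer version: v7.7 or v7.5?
v7.7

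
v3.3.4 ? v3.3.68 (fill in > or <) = <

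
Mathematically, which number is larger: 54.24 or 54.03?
54.24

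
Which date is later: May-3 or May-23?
May-23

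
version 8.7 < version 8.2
False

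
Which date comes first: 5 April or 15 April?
5 April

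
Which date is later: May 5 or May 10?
May 10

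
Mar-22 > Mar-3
True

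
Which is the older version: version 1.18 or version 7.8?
version 1.18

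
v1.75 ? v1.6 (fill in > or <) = >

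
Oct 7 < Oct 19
True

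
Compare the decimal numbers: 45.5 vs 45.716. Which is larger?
45.716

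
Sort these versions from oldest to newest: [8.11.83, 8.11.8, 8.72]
[8.11.8, 8.11.83, 8.72]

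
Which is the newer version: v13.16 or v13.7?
v13.16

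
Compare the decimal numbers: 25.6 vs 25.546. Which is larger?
25.6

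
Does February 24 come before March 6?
Yes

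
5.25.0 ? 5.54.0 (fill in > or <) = <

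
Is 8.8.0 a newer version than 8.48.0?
No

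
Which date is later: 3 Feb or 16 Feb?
16 Feb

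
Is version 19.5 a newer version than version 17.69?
Yes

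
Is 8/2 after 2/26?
Yes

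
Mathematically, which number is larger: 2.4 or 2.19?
2.4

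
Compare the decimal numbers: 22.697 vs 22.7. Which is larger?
22.7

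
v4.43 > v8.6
False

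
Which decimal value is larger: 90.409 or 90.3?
90.409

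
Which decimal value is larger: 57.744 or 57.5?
57.744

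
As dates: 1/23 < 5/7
True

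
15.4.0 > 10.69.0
True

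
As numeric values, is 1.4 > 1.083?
True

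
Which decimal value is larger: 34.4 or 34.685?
34.685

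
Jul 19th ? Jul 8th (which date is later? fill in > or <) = >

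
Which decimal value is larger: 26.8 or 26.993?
26.993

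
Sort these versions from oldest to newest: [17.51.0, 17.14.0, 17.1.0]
[17.1.0, 17.14.0, 17.51.0]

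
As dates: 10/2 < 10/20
True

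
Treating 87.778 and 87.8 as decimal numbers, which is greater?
87.8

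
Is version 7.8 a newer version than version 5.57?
Yes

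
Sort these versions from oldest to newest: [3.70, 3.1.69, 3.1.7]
[3.1.7, 3.1.69, 3.70]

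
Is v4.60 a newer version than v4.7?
Yes. Version numbers are compared segment by segment as integers, not as decimals: minor version 60 > 7, so v4.60 > v4.7 (even though the decimal 4.60 < 4.7).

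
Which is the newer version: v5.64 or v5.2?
v5.64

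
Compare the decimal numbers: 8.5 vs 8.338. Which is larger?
8.5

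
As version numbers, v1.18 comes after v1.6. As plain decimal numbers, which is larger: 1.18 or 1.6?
1.6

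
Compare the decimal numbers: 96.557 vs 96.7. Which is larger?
96.7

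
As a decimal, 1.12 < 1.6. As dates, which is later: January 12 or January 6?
January 12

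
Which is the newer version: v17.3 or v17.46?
v17.46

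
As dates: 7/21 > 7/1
True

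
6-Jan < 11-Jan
True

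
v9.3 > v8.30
True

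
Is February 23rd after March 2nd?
No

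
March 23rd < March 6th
False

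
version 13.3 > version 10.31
True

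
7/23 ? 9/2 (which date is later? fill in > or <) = <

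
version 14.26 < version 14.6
False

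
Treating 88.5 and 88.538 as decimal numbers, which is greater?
88.538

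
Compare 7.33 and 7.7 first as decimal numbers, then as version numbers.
As decimals: 7.33 < 7.7. As versions: v7.33 > v7.7 (minor version 33 > 7).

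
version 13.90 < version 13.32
False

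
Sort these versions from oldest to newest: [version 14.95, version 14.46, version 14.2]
[version 14.2, version 14.46, version 14.95]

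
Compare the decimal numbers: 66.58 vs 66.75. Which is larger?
66.75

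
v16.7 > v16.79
False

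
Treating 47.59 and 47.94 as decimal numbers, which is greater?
47.94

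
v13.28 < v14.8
True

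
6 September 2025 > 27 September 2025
False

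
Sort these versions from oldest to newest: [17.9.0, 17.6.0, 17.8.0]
[17.6.0, 17.8.0, 17.9.0]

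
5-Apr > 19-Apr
False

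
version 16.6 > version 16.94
False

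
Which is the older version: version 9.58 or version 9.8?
version 9.8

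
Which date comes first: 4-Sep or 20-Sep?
4-Sep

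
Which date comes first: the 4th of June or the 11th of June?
the 4th of June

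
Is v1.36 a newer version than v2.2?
No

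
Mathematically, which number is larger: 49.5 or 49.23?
49.5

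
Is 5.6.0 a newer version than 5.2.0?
Yes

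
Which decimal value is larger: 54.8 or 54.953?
54.953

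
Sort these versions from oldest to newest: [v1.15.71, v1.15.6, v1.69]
[v1.15.6, v1.15.71, v1.69]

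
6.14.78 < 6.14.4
False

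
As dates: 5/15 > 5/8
True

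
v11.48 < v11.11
False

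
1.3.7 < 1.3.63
True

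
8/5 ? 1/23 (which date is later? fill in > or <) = >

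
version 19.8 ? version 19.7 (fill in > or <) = >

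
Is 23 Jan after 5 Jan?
Yes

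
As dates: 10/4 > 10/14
False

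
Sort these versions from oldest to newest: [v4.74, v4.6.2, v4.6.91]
[v4.6.2, v4.6.91, v4.74]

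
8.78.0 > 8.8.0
True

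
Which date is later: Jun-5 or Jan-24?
Jun-5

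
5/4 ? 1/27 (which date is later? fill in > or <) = >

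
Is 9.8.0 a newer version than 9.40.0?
No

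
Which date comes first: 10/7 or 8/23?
8/23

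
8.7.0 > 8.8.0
False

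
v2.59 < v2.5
False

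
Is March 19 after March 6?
Yes. Day 19 comes after day 6 in March — this is a date comparison, not a decimal one (the decimal 3.19 would be smaller than 3.6).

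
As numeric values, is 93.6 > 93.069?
True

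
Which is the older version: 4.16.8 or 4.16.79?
4.16.8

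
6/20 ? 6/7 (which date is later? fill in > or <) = >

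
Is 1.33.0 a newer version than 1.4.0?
Yes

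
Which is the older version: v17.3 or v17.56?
v17.3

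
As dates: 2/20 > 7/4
False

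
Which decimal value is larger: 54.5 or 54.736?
54.736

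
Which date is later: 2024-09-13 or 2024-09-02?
2024-09-13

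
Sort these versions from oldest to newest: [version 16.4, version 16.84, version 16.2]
[version 16.2, version 16.4, version 16.84]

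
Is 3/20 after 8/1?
No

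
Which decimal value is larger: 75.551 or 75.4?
75.551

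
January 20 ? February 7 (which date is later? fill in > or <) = <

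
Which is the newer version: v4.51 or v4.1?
v4.51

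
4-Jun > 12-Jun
False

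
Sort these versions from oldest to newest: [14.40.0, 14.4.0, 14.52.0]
[14.4.0, 14.40.0, 14.52.0]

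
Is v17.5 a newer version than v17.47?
No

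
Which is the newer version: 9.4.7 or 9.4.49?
9.4.49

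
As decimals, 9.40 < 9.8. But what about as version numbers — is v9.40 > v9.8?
True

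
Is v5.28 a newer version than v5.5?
Yes. Version numbers are compared segment by segment as integers, not as decimals: minor version 28 > 5, so v5.28 > v5.5 (even though the decimal 5.28 < 5.5).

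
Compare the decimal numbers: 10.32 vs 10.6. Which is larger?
10.6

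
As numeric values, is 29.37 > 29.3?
True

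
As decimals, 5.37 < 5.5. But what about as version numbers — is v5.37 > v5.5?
True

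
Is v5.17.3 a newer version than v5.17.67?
No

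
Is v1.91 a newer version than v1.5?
Yes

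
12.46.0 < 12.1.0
False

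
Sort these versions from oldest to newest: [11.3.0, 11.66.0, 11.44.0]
[11.3.0, 11.44.0, 11.66.0]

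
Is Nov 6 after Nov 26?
No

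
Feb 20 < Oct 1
True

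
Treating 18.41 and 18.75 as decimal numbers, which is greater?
18.75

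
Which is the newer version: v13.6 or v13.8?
v13.8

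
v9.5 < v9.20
True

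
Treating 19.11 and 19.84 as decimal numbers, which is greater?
19.84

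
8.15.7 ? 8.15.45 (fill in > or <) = <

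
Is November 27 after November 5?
Yes. Day 27 comes after day 5 in November — this is a date comparison, not a decimal one (the decimal 11.27 would be smaller than 11.5).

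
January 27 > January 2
True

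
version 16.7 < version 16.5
False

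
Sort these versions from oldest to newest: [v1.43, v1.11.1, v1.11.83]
[v1.11.1, v1.11.83, v1.43]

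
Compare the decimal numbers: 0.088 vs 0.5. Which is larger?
0.5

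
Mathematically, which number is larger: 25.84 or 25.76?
25.84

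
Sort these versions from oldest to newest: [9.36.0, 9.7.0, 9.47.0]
[9.7.0, 9.36.0, 9.47.0]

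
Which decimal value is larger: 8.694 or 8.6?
8.694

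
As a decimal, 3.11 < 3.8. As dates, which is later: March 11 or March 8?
March 11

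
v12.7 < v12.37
True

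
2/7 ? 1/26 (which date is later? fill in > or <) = >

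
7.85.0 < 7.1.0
False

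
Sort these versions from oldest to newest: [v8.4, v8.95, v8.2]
[v8.2, v8.4, v8.95]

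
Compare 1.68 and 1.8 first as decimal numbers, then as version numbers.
As decimals: 1.68 < 1.8. As versions: v1.68 > v1.8 (minor version 68 > 8).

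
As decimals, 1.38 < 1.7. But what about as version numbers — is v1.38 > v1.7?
True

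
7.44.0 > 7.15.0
True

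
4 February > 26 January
True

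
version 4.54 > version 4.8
True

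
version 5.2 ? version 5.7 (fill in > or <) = <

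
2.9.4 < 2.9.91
True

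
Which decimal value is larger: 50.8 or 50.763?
50.8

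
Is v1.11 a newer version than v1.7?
Yes. Version numbers are compared segment by segment as integers, not as decimals: minor version 11 > 7, so v1.11 > v1.7 (even though the decimal 1.11 < 1.7).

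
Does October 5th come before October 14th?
Yes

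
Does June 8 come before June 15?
Yes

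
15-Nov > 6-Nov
True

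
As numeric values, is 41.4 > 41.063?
True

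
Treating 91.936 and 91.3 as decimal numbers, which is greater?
91.936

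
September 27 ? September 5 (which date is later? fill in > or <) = >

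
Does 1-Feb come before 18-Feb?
Yes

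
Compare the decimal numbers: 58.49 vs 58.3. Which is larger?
58.49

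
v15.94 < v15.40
False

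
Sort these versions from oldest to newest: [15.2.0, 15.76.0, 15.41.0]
[15.2.0, 15.41.0, 15.76.0]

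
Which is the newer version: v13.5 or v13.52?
v13.52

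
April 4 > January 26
True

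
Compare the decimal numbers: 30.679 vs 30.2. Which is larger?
30.679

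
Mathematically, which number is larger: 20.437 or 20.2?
20.437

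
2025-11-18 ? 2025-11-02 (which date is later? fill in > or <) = >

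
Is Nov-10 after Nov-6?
Yes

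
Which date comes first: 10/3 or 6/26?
6/26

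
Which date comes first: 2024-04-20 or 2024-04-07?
2024-04-07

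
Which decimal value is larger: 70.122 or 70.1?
70.122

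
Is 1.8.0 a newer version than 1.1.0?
Yes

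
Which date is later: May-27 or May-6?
May-27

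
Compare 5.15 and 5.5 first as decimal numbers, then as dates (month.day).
As decimals: 5.15 < 5.5. As dates: 5/15 is later than 5/5 (day 15 > day 5).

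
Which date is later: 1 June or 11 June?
11 June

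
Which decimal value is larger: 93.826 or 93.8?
93.826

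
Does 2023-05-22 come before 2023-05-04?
No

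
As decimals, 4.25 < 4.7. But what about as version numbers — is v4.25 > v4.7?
True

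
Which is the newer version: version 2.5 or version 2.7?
version 2.7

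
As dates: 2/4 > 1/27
True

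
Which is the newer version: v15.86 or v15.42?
v15.86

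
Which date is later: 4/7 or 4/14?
4/14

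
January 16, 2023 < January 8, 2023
False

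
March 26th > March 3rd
True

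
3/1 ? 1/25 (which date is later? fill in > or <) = >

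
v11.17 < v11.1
False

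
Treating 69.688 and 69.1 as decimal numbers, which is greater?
69.688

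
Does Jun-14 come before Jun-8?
No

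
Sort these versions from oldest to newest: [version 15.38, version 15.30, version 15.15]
[version 15.15, version 15.30, version 15.38]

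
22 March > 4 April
False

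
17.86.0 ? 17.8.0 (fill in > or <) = >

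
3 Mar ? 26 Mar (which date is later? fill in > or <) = <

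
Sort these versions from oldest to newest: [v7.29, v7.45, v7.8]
[v7.8, v7.29, v7.45]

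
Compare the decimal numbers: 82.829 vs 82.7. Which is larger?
82.829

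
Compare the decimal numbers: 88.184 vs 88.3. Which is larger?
88.3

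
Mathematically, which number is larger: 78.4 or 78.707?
78.707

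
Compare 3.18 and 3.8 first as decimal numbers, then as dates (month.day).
As decimals: 3.18 < 3.8. As dates: 3/18 is later than 3/8 (day 18 > day 8).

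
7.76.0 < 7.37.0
False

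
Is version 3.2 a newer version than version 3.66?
No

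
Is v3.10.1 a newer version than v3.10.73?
No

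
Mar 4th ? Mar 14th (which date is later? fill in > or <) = <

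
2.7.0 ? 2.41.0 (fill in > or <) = <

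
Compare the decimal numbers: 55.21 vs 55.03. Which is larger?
55.21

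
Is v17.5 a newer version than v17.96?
No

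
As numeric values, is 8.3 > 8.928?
False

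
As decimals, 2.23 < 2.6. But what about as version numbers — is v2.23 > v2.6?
True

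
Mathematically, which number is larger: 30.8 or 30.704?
30.8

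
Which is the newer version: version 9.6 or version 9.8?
version 9.8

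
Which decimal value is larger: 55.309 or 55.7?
55.7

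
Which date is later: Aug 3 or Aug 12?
Aug 12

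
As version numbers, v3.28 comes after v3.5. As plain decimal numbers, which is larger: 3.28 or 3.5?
3.5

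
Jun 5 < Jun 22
True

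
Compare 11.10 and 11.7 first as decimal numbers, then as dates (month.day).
As decimals: 11.10 < 11.7. As dates: 11/10 is later than 11/7 (day 10 > day 7).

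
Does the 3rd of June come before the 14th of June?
Yes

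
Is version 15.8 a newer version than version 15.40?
No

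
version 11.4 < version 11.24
True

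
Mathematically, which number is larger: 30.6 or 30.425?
30.6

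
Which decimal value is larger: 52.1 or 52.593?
52.593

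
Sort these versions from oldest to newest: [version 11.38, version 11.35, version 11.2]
[version 11.2, version 11.35, version 11.38]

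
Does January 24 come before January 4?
No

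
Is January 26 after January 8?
Yes. Day 26 comes after day 8 in January — this is a date comparison, not a decimal one (the decimal 1.26 would be smaller than 1.8).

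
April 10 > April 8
True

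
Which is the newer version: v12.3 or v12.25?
v12.25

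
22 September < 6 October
True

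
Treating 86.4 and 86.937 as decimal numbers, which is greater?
86.937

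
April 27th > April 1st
True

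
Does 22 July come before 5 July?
No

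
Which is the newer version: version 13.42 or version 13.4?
version 13.42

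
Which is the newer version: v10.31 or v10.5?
v10.31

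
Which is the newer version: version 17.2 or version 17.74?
version 17.74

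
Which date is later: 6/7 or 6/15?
6/15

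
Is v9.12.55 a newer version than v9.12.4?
Yes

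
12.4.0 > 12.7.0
False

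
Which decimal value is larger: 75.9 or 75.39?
75.9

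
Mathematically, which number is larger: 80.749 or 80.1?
80.749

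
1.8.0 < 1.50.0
True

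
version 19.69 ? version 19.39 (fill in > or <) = >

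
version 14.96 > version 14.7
True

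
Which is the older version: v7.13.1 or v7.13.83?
v7.13.1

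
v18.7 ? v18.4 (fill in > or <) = >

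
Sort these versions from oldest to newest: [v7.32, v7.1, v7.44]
[v7.1, v7.32, v7.44]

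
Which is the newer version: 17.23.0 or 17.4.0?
17.23.0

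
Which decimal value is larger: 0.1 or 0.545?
0.545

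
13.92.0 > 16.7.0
False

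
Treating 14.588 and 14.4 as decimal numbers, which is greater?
14.588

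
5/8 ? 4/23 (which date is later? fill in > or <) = >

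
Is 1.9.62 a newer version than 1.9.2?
Yes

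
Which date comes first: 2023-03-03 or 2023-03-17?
2023-03-03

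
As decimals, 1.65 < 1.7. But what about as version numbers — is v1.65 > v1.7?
True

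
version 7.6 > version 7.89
False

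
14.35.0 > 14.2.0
True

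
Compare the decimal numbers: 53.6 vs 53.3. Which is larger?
53.6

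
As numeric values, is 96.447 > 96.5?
False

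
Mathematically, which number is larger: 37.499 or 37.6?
37.6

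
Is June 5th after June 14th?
No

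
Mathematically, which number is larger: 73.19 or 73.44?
73.44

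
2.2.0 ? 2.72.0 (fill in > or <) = <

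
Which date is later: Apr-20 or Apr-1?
Apr-20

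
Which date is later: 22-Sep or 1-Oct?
1-Oct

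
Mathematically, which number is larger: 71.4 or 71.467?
71.467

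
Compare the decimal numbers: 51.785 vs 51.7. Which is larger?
51.785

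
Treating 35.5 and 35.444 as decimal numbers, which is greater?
35.5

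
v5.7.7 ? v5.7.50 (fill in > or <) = <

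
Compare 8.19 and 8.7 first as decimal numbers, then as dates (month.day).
As decimals: 8.19 < 8.7. As dates: 8/19 is later than 8/7 (day 19 > day 7).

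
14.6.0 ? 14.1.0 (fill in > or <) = >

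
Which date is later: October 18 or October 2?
October 18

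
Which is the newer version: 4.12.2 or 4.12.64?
4.12.64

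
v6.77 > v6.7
True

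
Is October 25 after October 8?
Yes. Day 25 comes after day 8 in October — this is a date comparison, not a decimal one (the decimal 10.25 would be smaller than 10.8).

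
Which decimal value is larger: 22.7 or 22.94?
22.94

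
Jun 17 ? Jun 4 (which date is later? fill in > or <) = >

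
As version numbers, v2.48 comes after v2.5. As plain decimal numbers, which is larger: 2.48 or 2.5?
2.5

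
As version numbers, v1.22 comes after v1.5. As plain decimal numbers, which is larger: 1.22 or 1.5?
1.5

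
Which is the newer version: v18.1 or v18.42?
v18.42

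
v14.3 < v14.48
True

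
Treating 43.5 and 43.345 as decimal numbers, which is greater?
43.5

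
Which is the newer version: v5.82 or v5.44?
v5.82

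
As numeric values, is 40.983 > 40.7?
True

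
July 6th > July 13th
False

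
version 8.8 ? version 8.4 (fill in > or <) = >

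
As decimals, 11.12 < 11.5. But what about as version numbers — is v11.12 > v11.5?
True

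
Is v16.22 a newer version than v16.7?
Yes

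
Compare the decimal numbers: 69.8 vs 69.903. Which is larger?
69.903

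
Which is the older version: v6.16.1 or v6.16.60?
v6.16.1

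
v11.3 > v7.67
True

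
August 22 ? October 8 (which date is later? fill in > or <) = <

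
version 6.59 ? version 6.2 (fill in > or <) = >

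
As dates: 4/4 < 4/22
True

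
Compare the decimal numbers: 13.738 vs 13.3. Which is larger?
13.738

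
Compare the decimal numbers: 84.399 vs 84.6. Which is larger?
84.6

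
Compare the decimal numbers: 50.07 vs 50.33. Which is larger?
50.33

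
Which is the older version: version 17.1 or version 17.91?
version 17.1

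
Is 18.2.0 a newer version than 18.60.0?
No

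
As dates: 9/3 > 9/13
False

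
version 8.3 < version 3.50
False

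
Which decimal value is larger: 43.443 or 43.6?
43.6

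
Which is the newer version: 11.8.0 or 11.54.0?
11.54.0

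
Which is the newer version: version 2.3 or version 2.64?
version 2.64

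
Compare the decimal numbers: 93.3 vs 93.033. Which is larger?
93.3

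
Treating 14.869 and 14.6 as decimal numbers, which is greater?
14.869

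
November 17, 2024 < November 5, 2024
False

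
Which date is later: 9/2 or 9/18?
9/18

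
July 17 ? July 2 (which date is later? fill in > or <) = >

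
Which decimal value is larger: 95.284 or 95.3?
95.3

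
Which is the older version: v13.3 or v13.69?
v13.3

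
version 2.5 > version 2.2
True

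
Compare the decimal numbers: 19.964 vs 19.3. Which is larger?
19.964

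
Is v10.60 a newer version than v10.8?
Yes. Version numbers are compared segment by segment as integers, not as decimals: minor version 60 > 8, so v10.60 > v10.8 (even though the decimal 10.60 < 10.8).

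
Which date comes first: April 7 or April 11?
April 7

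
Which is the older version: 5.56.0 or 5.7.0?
5.7.0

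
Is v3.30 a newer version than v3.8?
Yes. Version numbers are compared segment by segment as integers, not as decimals: minor version 30 > 8, so v3.30 > v3.8 (even though the decimal 3.30 < 3.8).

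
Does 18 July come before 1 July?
No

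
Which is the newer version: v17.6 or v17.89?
v17.89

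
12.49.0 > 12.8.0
True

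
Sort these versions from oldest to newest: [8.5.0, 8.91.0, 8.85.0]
[8.5.0, 8.85.0, 8.91.0]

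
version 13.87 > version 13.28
True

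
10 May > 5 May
True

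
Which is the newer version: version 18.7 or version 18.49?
version 18.49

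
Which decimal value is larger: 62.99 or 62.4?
62.99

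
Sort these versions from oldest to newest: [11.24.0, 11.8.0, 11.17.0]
[11.8.0, 11.17.0, 11.24.0]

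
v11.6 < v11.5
False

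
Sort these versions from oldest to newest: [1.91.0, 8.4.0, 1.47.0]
[1.47.0, 1.91.0, 8.4.0]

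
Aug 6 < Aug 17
True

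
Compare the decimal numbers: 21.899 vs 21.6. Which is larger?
21.899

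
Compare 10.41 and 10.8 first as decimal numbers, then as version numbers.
As decimals: 10.41 < 10.8. As versions: v10.41 > v10.8 (minor version 41 > 8).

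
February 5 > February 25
False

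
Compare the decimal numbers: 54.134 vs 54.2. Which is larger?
54.2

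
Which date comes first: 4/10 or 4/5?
4/5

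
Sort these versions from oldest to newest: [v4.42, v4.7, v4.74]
[v4.7, v4.42, v4.74]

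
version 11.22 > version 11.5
True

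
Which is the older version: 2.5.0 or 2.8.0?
2.5.0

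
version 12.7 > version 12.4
True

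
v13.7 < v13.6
False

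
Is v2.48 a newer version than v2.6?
Yes. Version numbers are compared segment by segment as integers, not as decimals: minor version 48 > 6, so v2.48 > v2.6 (even though the decimal 2.48 < 2.6).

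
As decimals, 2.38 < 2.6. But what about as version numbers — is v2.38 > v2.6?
True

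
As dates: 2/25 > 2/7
True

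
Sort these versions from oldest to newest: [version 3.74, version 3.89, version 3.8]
[version 3.8, version 3.74, version 3.89]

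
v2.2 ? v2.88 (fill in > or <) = <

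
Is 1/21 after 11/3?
No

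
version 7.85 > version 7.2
True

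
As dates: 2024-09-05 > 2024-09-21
False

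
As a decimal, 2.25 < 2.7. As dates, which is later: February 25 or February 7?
February 25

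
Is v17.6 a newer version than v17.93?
No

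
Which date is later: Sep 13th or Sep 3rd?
Sep 13th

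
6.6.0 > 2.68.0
True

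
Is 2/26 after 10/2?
No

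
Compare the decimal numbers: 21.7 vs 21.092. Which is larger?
21.7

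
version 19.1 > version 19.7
False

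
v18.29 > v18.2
True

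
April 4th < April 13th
True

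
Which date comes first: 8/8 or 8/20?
8/8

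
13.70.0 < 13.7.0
False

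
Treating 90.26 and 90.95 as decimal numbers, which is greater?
90.95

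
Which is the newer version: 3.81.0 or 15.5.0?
15.5.0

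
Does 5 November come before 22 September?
No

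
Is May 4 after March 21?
Yes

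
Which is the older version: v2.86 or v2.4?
v2.4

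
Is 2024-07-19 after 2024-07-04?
Yes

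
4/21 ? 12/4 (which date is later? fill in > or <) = <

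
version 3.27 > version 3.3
True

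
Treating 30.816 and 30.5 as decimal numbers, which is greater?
30.816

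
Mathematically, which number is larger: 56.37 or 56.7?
56.7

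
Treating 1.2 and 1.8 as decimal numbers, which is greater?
1.8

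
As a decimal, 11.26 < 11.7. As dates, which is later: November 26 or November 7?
November 26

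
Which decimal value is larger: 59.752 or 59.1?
59.752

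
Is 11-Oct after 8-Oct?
Yes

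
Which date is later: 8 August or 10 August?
10 August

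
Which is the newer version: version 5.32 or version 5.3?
version 5.32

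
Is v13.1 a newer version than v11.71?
Yes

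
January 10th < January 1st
False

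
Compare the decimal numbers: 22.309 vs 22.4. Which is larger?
22.4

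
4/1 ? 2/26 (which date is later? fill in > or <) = >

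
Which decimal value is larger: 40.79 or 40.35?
40.79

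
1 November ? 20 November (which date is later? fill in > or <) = <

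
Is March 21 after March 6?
Yes. Day 21 comes after day 6 in March — this is a date comparison, not a decimal one (the decimal 3.21 would be smaller than 3.6).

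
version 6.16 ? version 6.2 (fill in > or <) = >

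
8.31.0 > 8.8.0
True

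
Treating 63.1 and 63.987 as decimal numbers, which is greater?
63.987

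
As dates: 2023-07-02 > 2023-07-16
False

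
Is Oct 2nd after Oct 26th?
No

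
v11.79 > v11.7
True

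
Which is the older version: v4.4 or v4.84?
v4.4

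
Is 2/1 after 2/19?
No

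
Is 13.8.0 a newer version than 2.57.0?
Yes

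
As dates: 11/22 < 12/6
True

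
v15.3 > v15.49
False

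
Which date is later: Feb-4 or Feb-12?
Feb-12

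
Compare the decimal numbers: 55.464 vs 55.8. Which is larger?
55.8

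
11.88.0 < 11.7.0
False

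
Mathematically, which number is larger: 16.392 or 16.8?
16.8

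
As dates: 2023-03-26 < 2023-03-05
False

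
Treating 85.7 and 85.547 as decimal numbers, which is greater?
85.7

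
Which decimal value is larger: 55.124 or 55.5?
55.5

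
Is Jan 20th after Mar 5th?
No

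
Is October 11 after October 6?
Yes. Day 11 comes after day 6 in October — this is a date comparison, not a decimal one (the decimal 10.11 would be smaller than 10.6).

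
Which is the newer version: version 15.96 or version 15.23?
version 15.96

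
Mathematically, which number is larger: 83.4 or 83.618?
83.618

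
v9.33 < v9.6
False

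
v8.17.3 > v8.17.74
False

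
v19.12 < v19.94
True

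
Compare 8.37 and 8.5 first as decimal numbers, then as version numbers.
As decimals: 8.37 < 8.5. As versions: v8.37 > v8.5 (minor version 37 > 5).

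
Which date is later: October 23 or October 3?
October 23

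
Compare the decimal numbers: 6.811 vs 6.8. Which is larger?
6.811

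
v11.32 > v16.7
False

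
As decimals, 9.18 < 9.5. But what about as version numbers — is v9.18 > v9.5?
True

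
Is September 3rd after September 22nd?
No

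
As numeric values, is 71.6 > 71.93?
False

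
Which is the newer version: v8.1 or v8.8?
v8.8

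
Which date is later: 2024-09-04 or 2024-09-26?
2024-09-26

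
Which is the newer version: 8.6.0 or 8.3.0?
8.6.0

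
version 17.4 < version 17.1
False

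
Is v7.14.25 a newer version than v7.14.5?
Yes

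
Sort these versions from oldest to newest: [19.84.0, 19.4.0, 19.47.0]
[19.4.0, 19.47.0, 19.84.0]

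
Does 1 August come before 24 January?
No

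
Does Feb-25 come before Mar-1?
Yes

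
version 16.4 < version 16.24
True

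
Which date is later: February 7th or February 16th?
February 16th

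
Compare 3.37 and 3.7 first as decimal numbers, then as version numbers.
As decimals: 3.37 < 3.7. As versions: v3.37 > v3.7 (minor version 37 > 7).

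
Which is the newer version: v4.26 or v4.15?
v4.26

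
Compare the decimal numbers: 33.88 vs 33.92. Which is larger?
33.92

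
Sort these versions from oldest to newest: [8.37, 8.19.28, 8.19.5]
[8.19.5, 8.19.28, 8.37]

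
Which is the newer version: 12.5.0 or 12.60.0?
12.60.0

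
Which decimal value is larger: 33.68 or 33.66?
33.68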